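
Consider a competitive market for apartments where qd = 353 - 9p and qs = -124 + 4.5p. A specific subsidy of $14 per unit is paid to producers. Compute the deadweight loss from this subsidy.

Deadweight loss = $294

Pre-subsidy: 353 - 9p = -124 + 4.5p gives p* = 106/3, q* = 35.
With the subsidy, sellers receive ps = pb + 14 for each unit, where pb is the price buyers pay.
Supply in terms of pb becomes qs = -124 + 4.5(pb + 14) = -61 + 4.5pb. Setting this equal to demand: 353 - 9pb = -61 + 4.5pb, so pb = 92/3.
Sellers receive ps = 92/3 + 14 = 134/3; q' = 353 − 9·(92/3) = 77.
The subsidy expands output by 77 − 35 = 42 past the efficient level; on those units the gap between marginal cost and willingness to pay runs from 0 up to 14.
DWL = ½ × 14 × 42 = 294.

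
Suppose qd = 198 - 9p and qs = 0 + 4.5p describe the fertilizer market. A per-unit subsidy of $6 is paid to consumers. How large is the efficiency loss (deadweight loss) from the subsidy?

Pre-subsidy: 198 - 9p = 0 + 4.5p gives p* = 44/3, q* = 66.
With the rebate, buyers effectively pay pb = ps − 6, where ps is the price sellers receive.
Demand in terms of ps becomes qd = 198 − 9(ps − 6) = 252 - 9ps. Setting this equal to supply: 252 - 9ps = 0 + 4.5ps, so ps = 56/3.
Buyers pay pb = 56/3 − 6 = 38/3; q' = 0 + 4.5·(56/3) = 84.
The subsidy expands output by 84 − 66 = 18 past the efficient level; on those units the gap between marginal cost and willingness to pay runs from 0 up to 6.
DWL = ½ × 6 × 18 = 54.

Deadweight loss = $54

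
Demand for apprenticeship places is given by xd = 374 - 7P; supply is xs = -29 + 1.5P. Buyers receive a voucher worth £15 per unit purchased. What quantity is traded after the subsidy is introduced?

Pre-subsidy: 374 - 7P = -29 + 1.5P gives P* = 806/17, x* = 716/17.
With the rebate, buyers effectively pay Pb = Ps − 15, where Ps is the price sellers receive.
Demand in terms of Ps becomes xd = 374 − 7(Ps − 15) = 479 - 7Ps. Setting this equal to supply: 479 - 7Ps = -29 + 1.5Ps, so Ps = 1016/17.
Buyers pay Pb = 1016/17 − 15 = 761/17; x' = -29 + 1.5·(1016/17) = 1031/17.

x' = 1031/17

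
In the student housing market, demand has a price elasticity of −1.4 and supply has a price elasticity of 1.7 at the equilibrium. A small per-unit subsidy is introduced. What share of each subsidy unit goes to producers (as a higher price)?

Producer share = 14/31

For a small subsidy around the equilibrium, the benefit split depends on the relative slopes, which at a point are proportional to the elasticities.
Buyer share = εs/(εs + |εd|) = 1.7/(1.7 + 1.4) = 17/31; seller share = |εd|/(εs + |εd|) = 14/31.
So producers capture 14/31 of the subsidy.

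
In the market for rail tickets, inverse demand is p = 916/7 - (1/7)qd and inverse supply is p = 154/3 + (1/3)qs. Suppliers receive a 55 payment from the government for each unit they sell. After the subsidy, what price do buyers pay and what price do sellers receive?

Pre-subsidy: 916/7 - (1/7)q = 154/3 + (1/3)q gives q* = 167 and p* = 107.
With the subsidy, sellers receive ps = pb + 55 for each unit, where pb is the price buyers pay.
On the curves, pb = 916/7 - (1/7)q and ps = 154/3 + (1/3)q; the wedge ps − pb = 55 gives 154/3 + (1/3)q − (916/7 - (1/7)q) = 55, so q' = 282.5.
Then pb = 916/7 − (1/7)·282.5 = 90.5 and ps = 154/3 + (1/3)·282.5 = 145.5.

Buyers pay 90.5; sellers receive 145.5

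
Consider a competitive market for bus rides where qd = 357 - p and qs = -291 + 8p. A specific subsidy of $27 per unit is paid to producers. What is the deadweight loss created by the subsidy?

Deadweight loss = $324

Pre-subsidy: 357 - p = -291 + 8p gives p* = 72, q* = 285.
With the subsidy, sellers receive ps = pb + 27 for each unit, where pb is the price buyers pay.
Supply in terms of pb becomes qs = -291 + 8(pb + 27) = -75 + 8pb. Setting this equal to demand: 357 - pb = -75 + 8pb, so pb = 48.
Sellers receive ps = 48 + 27 = 75; q' = 357 − 1·48 = 309.
The subsidy expands output by 309 − 285 = 24 past the efficient level; on those units the gap between marginal cost and willingness to pay runs from 0 up to 27.
DWL = ½ × 27 × 24 = 324.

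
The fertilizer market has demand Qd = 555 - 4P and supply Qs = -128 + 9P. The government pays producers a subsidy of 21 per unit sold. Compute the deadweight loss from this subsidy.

Pre-subsidy: 555 - 4P = -128 + 9P gives P* = 683/13, Q* = 4483/13.
With the subsidy, sellers receive Ps = Pb + 21 for each unit, where Pb is the price buyers pay.
Supply in terms of Pb becomes Qs = -128 + 9(Pb + 21) = 61 + 9Pb. Setting this equal to demand: 555 - 4Pb = 61 + 9Pb, so Pb = 38.
Sellers receive Ps = 38 + 21 = 59; Q' = 555 − 4·38 = 403.
The subsidy expands output by 403 − 4483/13 = 756/13 past the efficient level; on those units the gap between marginal cost and willingness to pay runs from 0 up to 21.
DWL = ½ × 21 × 756/13 = 7938/13.

Deadweight loss = 7938/13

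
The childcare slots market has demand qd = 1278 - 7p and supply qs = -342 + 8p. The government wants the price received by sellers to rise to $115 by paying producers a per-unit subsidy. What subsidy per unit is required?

Required subsidy s = $15 per unit

At a seller price of 115, quantity supplied is -342 + 8·115 = 578.
Buyers absorb 578 only when they pay pb with 1278 − 7·pb = 578, i.e. pb = 100.
s = ps − pb = 115 − 100 = 15.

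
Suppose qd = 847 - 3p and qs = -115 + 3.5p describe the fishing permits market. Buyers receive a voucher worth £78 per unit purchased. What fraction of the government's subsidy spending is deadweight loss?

Pre-subsidy: 847 - 3p = -115 + 3.5p gives p* = 148, q* = 403.
With the rebate, buyers effectively pay pb = ps − 78, where ps is the price sellers receive.
Demand in terms of ps becomes qd = 847 − 3(ps − 78) = 1081 - 3ps. Setting this equal to supply: 1081 - 3ps = -115 + 3.5ps, so ps = 184.
Buyers pay pb = 184 − 78 = 106; q' = -115 + 3.5·184 = 529.
ΔCS = ½(403 + 529)(148 − 106) = 19572; ΔPS = ½(403 + 529)(184 − 148) = 16776.
Government spending = 78 × 529 = 41262.
DWL = ½ × 78 × (529 − 403) = 4914; fraction = 4914 / 41262 = 63/529.

DWL / government spending = 63/529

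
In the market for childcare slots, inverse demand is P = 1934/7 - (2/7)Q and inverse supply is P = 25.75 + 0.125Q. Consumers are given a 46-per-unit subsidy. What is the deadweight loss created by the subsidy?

Deadweight loss = 2576

Pre-subsidy: 1934/7 - (2/7)Q = 25.75 + 0.125Q gives Q* = 610 and P* = 102.
With the rebate, buyers effectively pay Pb = Ps − 46, where Ps is the price sellers receive.
On the curves, Pb = 1934/7 - (2/7)Q and Ps = 25.75 + 0.125Q; the wedge Ps − Pb = 46 gives 25.75 + 0.125Q − (1934/7 - (2/7)Q) = 46, so Q' = 722.
Then Pb = 1934/7 − (2/7)·722 = 70 and Ps = 25.75 + 0.125·722 = 116.
The subsidy expands output by 722 − 610 = 112 past the efficient level; on those units the gap between marginal cost and willingness to pay runs from 0 up to 46.
DWL = ½ × 46 × 112 = 2576.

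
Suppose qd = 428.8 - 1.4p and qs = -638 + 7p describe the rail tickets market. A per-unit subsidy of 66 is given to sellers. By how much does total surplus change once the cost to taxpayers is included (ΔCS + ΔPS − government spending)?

Pre-subsidy: 428.8 - 1.4p = -638 + 7p gives p* = 127, q* = 251.
With the subsidy, sellers receive ps = pb + 66 for each unit, where pb is the price buyers pay.
Supply in terms of pb becomes qs = -638 + 7(pb + 66) = -176 + 7pb. Setting this equal to demand: 428.8 - 1.4pb = -176 + 7pb, so pb = 72.
Sellers receive ps = 72 + 66 = 138; q' = 428.8 − 1.4·72 = 328.
ΔCS = ½(251 + 328)(127 − 72) = 15922.5; ΔPS = ½(251 + 328)(138 − 127) = 3184.5.
Government spending = 66 × 328 = 21648.
Net change = 15922.5 + 3184.5 − 21648 = -2541. The loss equals the DWL triangle ½·66·77.

Net change in total surplus = -2541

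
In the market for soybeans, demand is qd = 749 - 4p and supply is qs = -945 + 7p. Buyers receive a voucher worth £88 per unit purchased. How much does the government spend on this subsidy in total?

Government cost = £31416

Pre-subsidy: 749 - 4p = -945 + 7p gives p* = 154, q* = 133.
With the rebate, buyers effectively pay pb = ps − 88, where ps is the price sellers receive.
Demand in terms of ps becomes qd = 749 − 4(ps − 88) = 1101 - 4ps. Setting this equal to supply: 1101 - 4ps = -945 + 7ps, so ps = 186.
Buyers pay pb = 186 − 88 = 98; q' = -945 + 7·186 = 357.
Government outlay = subsidy × quantity = 88 × 357 = 31416.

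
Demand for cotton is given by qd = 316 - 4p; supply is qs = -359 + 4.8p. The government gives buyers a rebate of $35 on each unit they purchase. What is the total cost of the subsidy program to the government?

Pre-subsidy: 316 - 4p = -359 + 4.8p gives p* = 3375/44, q* = 101/11.
With the rebate, buyers effectively pay pb = ps − 35, where ps is the price sellers receive.
Demand in terms of ps becomes qd = 316 − 4(ps − 35) = 456 - 4ps. Setting this equal to supply: 456 - 4ps = -359 + 4.8ps, so ps = 4075/44.
Buyers pay pb = 4075/44 − 35 = 2535/44; q' = -359 + 4.8·(4075/44) = 941/11.
Government outlay = subsidy × quantity = 35 × 941/11 = 32935/11.

Government cost = 32935/11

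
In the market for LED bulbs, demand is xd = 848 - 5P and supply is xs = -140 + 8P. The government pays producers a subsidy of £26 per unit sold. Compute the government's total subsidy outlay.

Government cost = £14248

Pre-subsidy: 848 - 5P = -140 + 8P gives P* = 76, x* = 468.
With the subsidy, sellers receive Ps = Pb + 26 for each unit, where Pb is the price buyers pay.
Supply in terms of Pb becomes xs = -140 + 8(Pb + 26) = 68 + 8Pb. Setting this equal to demand: 848 - 5Pb = 68 + 8Pb, so Pb = 60.
Sellers receive Ps = 60 + 26 = 86; x' = 848 − 5·60 = 548.
Government outlay = subsidy × quantity = 26 × 548 = 14248.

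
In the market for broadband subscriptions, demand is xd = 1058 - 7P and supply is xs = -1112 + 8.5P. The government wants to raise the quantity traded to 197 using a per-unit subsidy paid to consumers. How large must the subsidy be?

Required subsidy s = 31 per unit

At x = 197, invert demand for the buyer price: Pb = (1058 − 197)/7 = 123; invert supply for the seller price: Ps = (197 − (-1112))/8.5 = 154.
The subsidy must fill the gap: s = Ps − Pb = 154 − 123 = 31.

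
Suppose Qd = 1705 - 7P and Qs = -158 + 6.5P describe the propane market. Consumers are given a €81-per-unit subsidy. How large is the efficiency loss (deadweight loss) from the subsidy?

Pre-subsidy: 1705 - 7P = -158 + 6.5P gives P* = 138, Q* = 739.
With the rebate, buyers effectively pay Pb = Ps − 81, where Ps is the price sellers receive.
Demand in terms of Ps becomes Qd = 1705 − 7(Ps − 81) = 2272 - 7Ps. Setting this equal to supply: 2272 - 7Ps = -158 + 6.5Ps, so Ps = 180.
Buyers pay Pb = 180 − 81 = 99; Q' = -158 + 6.5·180 = 1012.
The subsidy expands output by 1012 − 739 = 273 past the efficient level; on those units the gap between marginal cost and willingness to pay runs from 0 up to 81.
DWL = ½ × 81 × 273 = 11056.5.

Deadweight loss = €11056.5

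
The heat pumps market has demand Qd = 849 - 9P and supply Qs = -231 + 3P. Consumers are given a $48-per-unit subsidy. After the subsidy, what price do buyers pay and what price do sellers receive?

Buyers pay $78; sellers receive $126

Pre-subsidy: 849 - 9P = -231 + 3P gives P* = 90, Q* = 39.
With the rebate, buyers effectively pay Pb = Ps − 48, where Ps is the price sellers receive.
Demand in terms of Ps becomes Qd = 849 − 9(Ps − 48) = 1281 - 9Ps. Setting this equal to supply: 1281 - 9Ps = -231 + 3Ps, so Ps = 126.
Buyers pay Pb = 126 − 48 = 78; Q' = -231 + 3·126 = 147.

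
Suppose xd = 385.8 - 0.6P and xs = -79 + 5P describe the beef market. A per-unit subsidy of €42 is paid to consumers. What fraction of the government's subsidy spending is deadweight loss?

DWL / government spending = 15/478

Pre-subsidy: 385.8 - 0.6P = -79 + 5P gives P* = 83, x* = 336.
With the rebate, buyers effectively pay Pb = Ps − 42, where Ps is the price sellers receive.
Demand in terms of Ps becomes xd = 385.8 − 0.6(Ps − 42) = 411 - 0.6Ps. Setting this equal to supply: 411 - 0.6Ps = -79 + 5Ps, so Ps = 87.5.
Buyers pay Pb = 87.5 − 42 = 45.5; x' = -79 + 5·87.5 = 358.5.
ΔCS = ½(336 + 358.5)(83 − 45.5) = 13021.875; ΔPS = ½(336 + 358.5)(87.5 − 83) = 1562.625.
Government spending = 42 × 358.5 = 15057.
DWL = ½ × 42 × (358.5 − 336) = 472.5; fraction = 472.5 / 15057 = 15/478.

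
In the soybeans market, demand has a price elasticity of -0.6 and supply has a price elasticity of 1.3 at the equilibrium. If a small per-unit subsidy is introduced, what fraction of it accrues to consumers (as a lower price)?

Consumer share = 13/19

For a small subsidy around the equilibrium, the benefit split depends on the relative slopes, which at a point are proportional to the elasticities.
Buyer share = εs/(εs + |εd|) = 1.3/(1.3 + 0.6) = 13/19; seller share = |εd|/(εs + |εd|) = 6/19.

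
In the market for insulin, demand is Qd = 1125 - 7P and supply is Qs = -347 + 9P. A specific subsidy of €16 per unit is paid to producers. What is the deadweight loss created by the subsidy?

Pre-subsidy: 1125 - 7P = -347 + 9P gives P* = 92, Q* = 481.
With the subsidy, sellers receive Ps = Pb + 16 for each unit, where Pb is the price buyers pay.
Supply in terms of Pb becomes Qs = -347 + 9(Pb + 16) = -203 + 9Pb. Setting this equal to demand: 1125 - 7Pb = -203 + 9Pb, so Pb = 83.
Sellers receive Ps = 83 + 16 = 99; Q' = 1125 − 7·83 = 544.
The subsidy expands output by 544 − 481 = 63 past the efficient level; on those units the gap between marginal cost and willingness to pay runs from 0 up to 16.
DWL = ½ × 16 × 63 = 504.

Deadweight loss = €504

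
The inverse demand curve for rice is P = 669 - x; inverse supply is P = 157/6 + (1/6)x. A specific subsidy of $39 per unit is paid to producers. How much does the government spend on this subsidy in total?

Pre-subsidy: 669 - x = 157/6 + (1/6)x gives x* = 551 and P* = 118.
With the subsidy, sellers receive Ps = Pb + 39 for each unit, where Pb is the price buyers pay.
On the curves, Pb = 669 - x and Ps = 157/6 + (1/6)x; the wedge Ps − Pb = 39 gives 157/6 + (1/6)x − (669 - x) = 39, so x' = 4091/7.
Then Pb = 669 − 1·(4091/7) = 592/7 and Ps = 157/6 + (1/6)·(4091/7) = 865/7.
Government outlay = subsidy × quantity = 39 × 4091/7 = 159549/7.

Government cost = 159549/7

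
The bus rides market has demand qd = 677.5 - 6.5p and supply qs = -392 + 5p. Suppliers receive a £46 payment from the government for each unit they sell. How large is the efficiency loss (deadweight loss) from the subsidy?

Pre-subsidy: 677.5 - 6.5p = -392 + 5p gives p* = 93, q* = 73.
With the subsidy, sellers receive ps = pb + 46 for each unit, where pb is the price buyers pay.
Supply in terms of pb becomes qs = -392 + 5(pb + 46) = -162 + 5pb. Setting this equal to demand: 677.5 - 6.5pb = -162 + 5pb, so pb = 73.
Sellers receive ps = 73 + 46 = 119; q' = 677.5 − 6.5·73 = 203.
The subsidy expands output by 203 − 73 = 130 past the efficient level; on those units the gap between marginal cost and willingness to pay runs from 0 up to 46.
DWL = ½ × 46 × 130 = 2990.

Deadweight loss = £2990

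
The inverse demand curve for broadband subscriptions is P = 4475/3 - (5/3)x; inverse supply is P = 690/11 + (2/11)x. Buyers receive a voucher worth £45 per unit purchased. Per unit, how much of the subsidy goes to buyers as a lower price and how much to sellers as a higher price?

Buyers gain 2475/61 per unit; sellers gain 270/61 per unit

Pre-subsidy: 4475/3 - (5/3)x = 690/11 + (2/11)x gives x* = 47155/61 and P* = 12400/61.
With the rebate, buyers effectively pay Pb = Ps − 45, where Ps is the price sellers receive.
On the curves, Pb = 4475/3 - (5/3)x and Ps = 690/11 + (2/11)x; the wedge Ps − Pb = 45 gives 690/11 + (2/11)x − (4475/3 - (5/3)x) = 45, so x' = 48640/61.
Then Pb = 4475/3 − (5/3)·(48640/61) = 9925/61 and Ps = 690/11 + (2/11)·(48640/61) = 12670/61.
Buyers' price falls by P* − Pb = 12400/61 − 9925/61 = 2475/61; sellers' price rises by Ps − P* = 12670/61 − 12400/61 = 270/61.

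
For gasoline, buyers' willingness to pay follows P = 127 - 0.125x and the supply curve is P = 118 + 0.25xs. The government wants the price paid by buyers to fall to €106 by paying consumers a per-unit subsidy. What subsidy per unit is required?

Required subsidy s = €54 per unit

At a buyer price of 106, quantity demanded is 1016 − 8·106 = 168.
Sellers supply 168 only when they receive Ps = 118 + 0.25·168 = 160.
s = Ps − Pb = 160 − 106 = 54.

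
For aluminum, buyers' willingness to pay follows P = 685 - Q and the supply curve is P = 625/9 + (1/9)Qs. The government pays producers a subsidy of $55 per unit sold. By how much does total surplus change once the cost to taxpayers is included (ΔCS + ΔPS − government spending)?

Net change in total surplus = -$1361.25

Pre-subsidy: 685 - Q = 625/9 + (1/9)Q gives Q* = 554 and P* = 131.
With the subsidy, sellers receive Ps = Pb + 55 for each unit, where Pb is the price buyers pay.
On the curves, Pb = 685 - Q and Ps = 625/9 + (1/9)Q; the wedge Ps − Pb = 55 gives 625/9 + (1/9)Q − (685 - Q) = 55, so Q' = 603.5.
Then Pb = 685 − 1·603.5 = 81.5 and Ps = 625/9 + (1/9)·603.5 = 136.5.
ΔCS = ½(554 + 603.5)(131 − 81.5) = 28648.125; ΔPS = ½(554 + 603.5)(136.5 − 131) = 3183.125.
Government spending = 55 × 603.5 = 33192.5.
Net change = 28648.125 + 3183.125 − 33192.5 = -1361.25. The loss equals the DWL triangle ½·55·49.5.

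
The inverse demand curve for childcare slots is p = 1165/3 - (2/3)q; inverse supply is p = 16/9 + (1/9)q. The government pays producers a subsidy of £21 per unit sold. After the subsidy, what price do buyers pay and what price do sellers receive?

Buyers pay £39; sellers receive £60

Pre-subsidy: 1165/3 - (2/3)q = 16/9 + (1/9)q gives q* = 497 and p* = 57.
With the subsidy, sellers receive ps = pb + 21 for each unit, where pb is the price buyers pay.
On the curves, pb = 1165/3 - (2/3)q and ps = 16/9 + (1/9)q; the wedge ps − pb = 21 gives 16/9 + (1/9)q − (1165/3 - (2/3)q) = 21, so q' = 524.
Then pb = 1165/3 − (2/3)·524 = 39 and ps = 16/9 + (1/9)·524 = 60.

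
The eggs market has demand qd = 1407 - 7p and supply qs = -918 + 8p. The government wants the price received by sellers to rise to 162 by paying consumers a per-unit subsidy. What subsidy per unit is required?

At a seller price of 162, quantity supplied is -918 + 8·162 = 378.
Buyers absorb 378 only when they pay pb with 1407 − 7·pb = 378, i.e. pb = 147.
s = ps − pb = 162 − 147 = 15.

Required subsidy s = 15 per unit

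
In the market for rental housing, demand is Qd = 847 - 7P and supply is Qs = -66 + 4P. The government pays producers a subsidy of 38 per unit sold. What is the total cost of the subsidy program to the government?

Pre-subsidy: 847 - 7P = -66 + 4P gives P* = 83, Q* = 266.
With the subsidy, sellers receive Ps = Pb + 38 for each unit, where Pb is the price buyers pay.
Supply in terms of Pb becomes Qs = -66 + 4(Pb + 38) = 86 + 4Pb. Setting this equal to demand: 847 - 7Pb = 86 + 4Pb, so Pb = 761/11.
Sellers receive Ps = 761/11 + 38 = 1179/11; Q' = 847 − 7·(761/11) = 3990/11.
Government outlay = subsidy × quantity = 38 × 3990/11 = 151620/11.

Government cost = 151620/11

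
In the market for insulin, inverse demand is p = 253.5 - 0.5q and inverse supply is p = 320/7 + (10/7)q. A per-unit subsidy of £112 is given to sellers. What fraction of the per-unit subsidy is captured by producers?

Producer share = 20/27

Pre-subsidy: 253.5 - 0.5q = 320/7 + (10/7)q gives q* = 2909/27 and p* = 5390/27.
With the subsidy, sellers receive ps = pb + 112 for each unit, where pb is the price buyers pay.
On the curves, pb = 253.5 - 0.5q and ps = 320/7 + (10/7)q; the wedge ps − pb = 112 gives 320/7 + (10/7)q − (253.5 - 0.5q) = 112, so q' = 4477/27.
Then pb = 253.5 − 0.5·(4477/27) = 4606/27 and ps = 320/7 + (10/7)·(4477/27) = 7630/27.
Buyers' price falls by p* − pb = 5390/27 − 4606/27 = 784/27; sellers' price rises by ps − p* = 7630/27 − 5390/27 = 2240/27.
So producers capture (2240/27)/112 = 20/27 of each unit of subsidy.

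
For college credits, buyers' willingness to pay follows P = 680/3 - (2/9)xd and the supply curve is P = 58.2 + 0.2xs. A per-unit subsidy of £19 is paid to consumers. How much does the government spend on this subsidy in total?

Pre-subsidy: 680/3 - (2/9)x = 58.2 + 0.2x gives x* = 399 and P* = 138.
With the rebate, buyers effectively pay Pb = Ps − 19, where Ps is the price sellers receive.
On the curves, Pb = 680/3 - (2/9)x and Ps = 58.2 + 0.2x; the wedge Ps − Pb = 19 gives 58.2 + 0.2x − (680/3 - (2/9)x) = 19, so x' = 444.
Then Pb = 680/3 − (2/9)·444 = 128 and Ps = 58.2 + 0.2·444 = 147.
Government outlay = subsidy × quantity = 19 × 444 = 8436.

Government cost = £8436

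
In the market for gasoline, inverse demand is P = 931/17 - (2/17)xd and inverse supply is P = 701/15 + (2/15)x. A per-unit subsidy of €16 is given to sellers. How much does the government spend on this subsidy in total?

Pre-subsidy: 931/17 - (2/17)x = 701/15 + (2/15)x gives x* = 32 and P* = 51.
With the subsidy, sellers receive Ps = Pb + 16 for each unit, where Pb is the price buyers pay.
On the curves, Pb = 931/17 - (2/17)x and Ps = 701/15 + (2/15)x; the wedge Ps − Pb = 16 gives 701/15 + (2/15)x − (931/17 - (2/17)x) = 16, so x' = 95.75.
Then Pb = 931/17 − (2/17)·95.75 = 43.5 and Ps = 701/15 + (2/15)·95.75 = 59.5.
Government outlay = subsidy × quantity = 16 × 95.75 = 1532.

Government cost = €1532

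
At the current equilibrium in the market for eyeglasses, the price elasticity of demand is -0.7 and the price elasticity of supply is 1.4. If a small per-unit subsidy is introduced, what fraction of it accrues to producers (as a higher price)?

Producer share = 1/3

For a small subsidy around the equilibrium, the benefit split depends on the relative slopes, which at a point are proportional to the elasticities.
Buyer share = εs/(εs + |εd|) = 1.4/(1.4 + 0.7) = 2/3; seller share = |εd|/(εs + |εd|) = 1/3.
So producers capture 1/3 of the subsidy.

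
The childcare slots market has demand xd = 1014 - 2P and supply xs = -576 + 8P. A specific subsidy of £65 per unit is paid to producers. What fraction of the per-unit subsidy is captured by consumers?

Consumer share = 0.8

Pre-subsidy: 1014 - 2P = -576 + 8P gives P* = 159, x* = 696.
With the subsidy, sellers receive Ps = Pb + 65 for each unit, where Pb is the price buyers pay.
Supply in terms of Pb becomes xs = -576 + 8(Pb + 65) = -56 + 8Pb. Setting this equal to demand: 1014 - 2Pb = -56 + 8Pb, so Pb = 107.
Sellers receive Ps = 107 + 65 = 172; x' = 1014 − 2·107 = 800.
Buyers' price falls by P* − Pb = 159 − 107 = 52; sellers' price rises by Ps − P* = 172 − 159 = 13.
So consumers capture 52/65 = 0.8 of each unit of subsidy.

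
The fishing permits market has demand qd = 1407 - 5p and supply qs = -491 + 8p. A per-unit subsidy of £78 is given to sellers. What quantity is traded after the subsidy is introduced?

Pre-subsidy: 1407 - 5p = -491 + 8p gives p* = 146, q* = 677.
With the subsidy, sellers receive ps = pb + 78 for each unit, where pb is the price buyers pay.
Supply in terms of pb becomes qs = -491 + 8(pb + 78) = 133 + 8pb. Setting this equal to demand: 1407 - 5pb = 133 + 8pb, so pb = 98.
Sellers receive ps = 98 + 78 = 176; q' = 1407 − 5·98 = 917.

q' = 917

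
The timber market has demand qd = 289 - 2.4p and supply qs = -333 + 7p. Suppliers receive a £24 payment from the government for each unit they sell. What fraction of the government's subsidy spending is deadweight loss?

DWL / government spending = 1008/8135

Pre-subsidy: 289 - 2.4p = -333 + 7p gives p* = 3110/47, q* = 6119/47.
With the subsidy, sellers receive ps = pb + 24 for each unit, where pb is the price buyers pay.
Supply in terms of pb becomes qs = -333 + 7(pb + 24) = -165 + 7pb. Setting this equal to demand: 289 - 2.4pb = -165 + 7pb, so pb = 2270/47.
Sellers receive ps = 2270/47 + 24 = 3398/47; q' = 289 − 2.4·(2270/47) = 8135/47.
ΔCS = ½(6119/47 + 8135/47)(3110/47 − 2270/47) = 5986680/2209; ΔPS = ½(6119/47 + 8135/47)(3398/47 − 3110/47) = 2052576/2209.
Government spending = 24 × 8135/47 = 195240/47.
DWL = ½ × 24 × (8135/47 − 6119/47) = 24192/47; fraction = (24192/47) / (195240/47) = 1008/8135.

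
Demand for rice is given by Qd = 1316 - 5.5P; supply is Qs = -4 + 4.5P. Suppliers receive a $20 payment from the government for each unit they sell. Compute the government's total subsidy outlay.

Government cost = $12790

Pre-subsidy: 1316 - 5.5P = -4 + 4.5P gives P* = 132, Q* = 590.
With the subsidy, sellers receive Ps = Pb + 20 for each unit, where Pb is the price buyers pay.
Supply in terms of Pb becomes Qs = -4 + 4.5(Pb + 20) = 86 + 4.5Pb. Setting this equal to demand: 1316 - 5.5Pb = 86 + 4.5Pb, so Pb = 123.
Sellers receive Ps = 123 + 20 = 143; Q' = 1316 − 5.5·123 = 639.5.
Government outlay = subsidy × quantity = 20 × 639.5 = 12790.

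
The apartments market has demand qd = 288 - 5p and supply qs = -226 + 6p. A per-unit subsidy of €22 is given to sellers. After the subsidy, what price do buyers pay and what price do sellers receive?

Buyers pay 382/11; sellers receive 624/11

Pre-subsidy: 288 - 5p = -226 + 6p gives p* = 514/11, q* = 598/11.
With the subsidy, sellers receive ps = pb + 22 for each unit, where pb is the price buyers pay.
Supply in terms of pb becomes qs = -226 + 6(pb + 22) = -94 + 6pb. Setting this equal to demand: 288 - 5pb = -94 + 6pb, so pb = 382/11.
Sellers receive ps = 382/11 + 22 = 624/11; q' = 288 − 5·(382/11) = 1258/11.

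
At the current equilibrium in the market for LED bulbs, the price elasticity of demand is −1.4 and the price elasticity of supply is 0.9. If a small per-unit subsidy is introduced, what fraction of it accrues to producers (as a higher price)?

Producer share = 14/23

For a small subsidy around the equilibrium, the benefit split depends on the relative slopes, which at a point are proportional to the elasticities.
Buyer share = εs/(εs + |εd|) = 0.9/(0.9 + 1.4) = 9/23; seller share = |εd|/(εs + |εd|) = 14/23.
So producers capture 14/23 of the subsidy.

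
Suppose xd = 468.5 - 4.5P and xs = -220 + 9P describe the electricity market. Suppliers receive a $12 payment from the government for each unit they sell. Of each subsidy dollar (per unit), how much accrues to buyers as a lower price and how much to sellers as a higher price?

Pre-subsidy: 468.5 - 4.5P = -220 + 9P gives P* = 51, x* = 239.
With the subsidy, sellers receive Ps = Pb + 12 for each unit, where Pb is the price buyers pay.
Supply in terms of Pb becomes xs = -220 + 9(Pb + 12) = -112 + 9Pb. Setting this equal to demand: 468.5 - 4.5Pb = -112 + 9Pb, so Pb = 43.
Sellers receive Ps = 43 + 12 = 55; x' = 468.5 − 4.5·43 = 275.
Buyers' price falls by P* − Pb = 51 − 43 = 8; sellers' price rises by Ps − P* = 55 − 51 = 4.

Buyers gain $8 per unit; sellers gain $4 per unit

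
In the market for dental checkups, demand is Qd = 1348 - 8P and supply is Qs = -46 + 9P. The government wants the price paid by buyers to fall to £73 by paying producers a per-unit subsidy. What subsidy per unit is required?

Required subsidy s = £17 per unit

At a buyer price of 73, quantity demanded is 1348 − 8·73 = 764.
Sellers supply 764 only when they receive Ps with -46 + 9·Ps = 764, i.e. Ps = 90.
s = Ps − Pb = 90 − 73 = 17.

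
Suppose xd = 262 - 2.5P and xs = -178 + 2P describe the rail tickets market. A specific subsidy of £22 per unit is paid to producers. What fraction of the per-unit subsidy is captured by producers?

Pre-subsidy: 262 - 2.5P = -178 + 2P gives P* = 880/9, x* = 158/9.
With the subsidy, sellers receive Ps = Pb + 22 for each unit, where Pb is the price buyers pay.
Supply in terms of Pb becomes xs = -178 + 2(Pb + 22) = -134 + 2Pb. Setting this equal to demand: 262 - 2.5Pb = -134 + 2Pb, so Pb = 88.
Sellers receive Ps = 88 + 22 = 110; x' = 262 − 2.5·88 = 42.
Buyers' price falls by P* − Pb = 880/9 − 88 = 88/9; sellers' price rises by Ps − P* = 110 − 880/9 = 110/9.
So producers capture (110/9)/22 = 5/9 of each unit of subsidy.

Producer share = 5/9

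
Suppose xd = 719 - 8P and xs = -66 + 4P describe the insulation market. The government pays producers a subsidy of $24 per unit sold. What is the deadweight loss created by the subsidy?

Deadweight loss = $768

Pre-subsidy: 719 - 8P = -66 + 4P gives P* = 785/12, x* = 587/3.
With the subsidy, sellers receive Ps = Pb + 24 for each unit, where Pb is the price buyers pay.
Supply in terms of Pb becomes xs = -66 + 4(Pb + 24) = 30 + 4Pb. Setting this equal to demand: 719 - 8Pb = 30 + 4Pb, so Pb = 689/12.
Sellers receive Ps = 689/12 + 24 = 977/12; x' = 719 − 8·(689/12) = 779/3.
The subsidy expands output by 779/3 − 587/3 = 64 past the efficient level; on those units the gap between marginal cost and willingness to pay runs from 0 up to 24.
DWL = ½ × 24 × 64 = 768.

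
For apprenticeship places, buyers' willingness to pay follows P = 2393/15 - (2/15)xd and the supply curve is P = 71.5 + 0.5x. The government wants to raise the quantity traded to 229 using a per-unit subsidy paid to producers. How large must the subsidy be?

Required subsidy s = 57 per unit

At x = 229, from the demand curve buyers pay Pb = 2393/15 − (2/15)·229 = 129; from the supply curve sellers need Ps = 71.5 + 0.5·229 = 186.
The subsidy must fill the gap: s = Ps − Pb = 186 − 129 = 57.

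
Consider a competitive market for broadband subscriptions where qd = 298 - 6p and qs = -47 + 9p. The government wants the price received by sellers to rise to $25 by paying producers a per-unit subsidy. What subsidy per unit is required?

At a seller price of 25, quantity supplied is -47 + 9·25 = 178.
Buyers absorb 178 only when they pay pb with 298 − 6·pb = 178, i.e. pb = 20.
s = ps − pb = 25 − 20 = 5.

Required subsidy s = $5 per unit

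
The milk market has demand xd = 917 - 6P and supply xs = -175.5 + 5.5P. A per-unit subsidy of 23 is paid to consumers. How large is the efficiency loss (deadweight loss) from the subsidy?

Deadweight loss = 759

Pre-subsidy: 917 - 6P = -175.5 + 5.5P gives P* = 95, x* = 347.
With the rebate, buyers effectively pay Pb = Ps − 23, where Ps is the price sellers receive.
Demand in terms of Ps becomes xd = 917 − 6(Ps − 23) = 1055 - 6Ps. Setting this equal to supply: 1055 - 6Ps = -175.5 + 5.5Ps, so Ps = 107.
Buyers pay Pb = 107 − 23 = 84; x' = -175.5 + 5.5·107 = 413.
The subsidy expands output by 413 − 347 = 66 past the efficient level; on those units the gap between marginal cost and willingness to pay runs from 0 up to 23.
DWL = ½ × 23 × 66 = 759.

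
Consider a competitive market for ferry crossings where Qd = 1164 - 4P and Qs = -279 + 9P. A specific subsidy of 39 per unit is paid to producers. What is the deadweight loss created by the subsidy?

Deadweight loss = 2106

Pre-subsidy: 1164 - 4P = -279 + 9P gives P* = 111, Q* = 720.
With the subsidy, sellers receive Ps = Pb + 39 for each unit, where Pb is the price buyers pay.
Supply in terms of Pb becomes Qs = -279 + 9(Pb + 39) = 72 + 9Pb. Setting this equal to demand: 1164 - 4Pb = 72 + 9Pb, so Pb = 84.
Sellers receive Ps = 84 + 39 = 123; Q' = 1164 − 4·84 = 828.
The subsidy expands output by 828 − 720 = 108 past the efficient level; on those units the gap between marginal cost and willingness to pay runs from 0 up to 39.
DWL = ½ × 39 × 108 = 2106.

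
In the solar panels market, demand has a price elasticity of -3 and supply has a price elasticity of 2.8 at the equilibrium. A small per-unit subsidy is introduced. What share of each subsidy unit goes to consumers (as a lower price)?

For a small subsidy around the equilibrium, the benefit split depends on the relative slopes, which at a point are proportional to the elasticities.
Buyer share = εs/(εs + |εd|) = 2.8/(2.8 + 3) = 14/29; seller share = |εd|/(εs + |εd|) = 15/29.

Consumer share = 14/29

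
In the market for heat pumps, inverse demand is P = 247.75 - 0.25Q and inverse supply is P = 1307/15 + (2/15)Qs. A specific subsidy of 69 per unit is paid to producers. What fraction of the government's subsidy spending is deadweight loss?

DWL / government spending = 90/599

Pre-subsidy: 247.75 - 0.25Q = 1307/15 + (2/15)Q gives Q* = 419 and P* = 143.
With the subsidy, sellers receive Ps = Pb + 69 for each unit, where Pb is the price buyers pay.
On the curves, Pb = 247.75 - 0.25Q and Ps = 1307/15 + (2/15)Q; the wedge Ps − Pb = 69 gives 1307/15 + (2/15)Q − (247.75 - 0.25Q) = 69, so Q' = 599.
Then Pb = 247.75 − 0.25·599 = 98 and Ps = 1307/15 + (2/15)·599 = 167.
ΔCS = ½(419 + 599)(143 − 98) = 22905; ΔPS = ½(419 + 599)(167 − 143) = 12216.
Government spending = 69 × 599 = 41331.
DWL = ½ × 69 × (599 − 419) = 6210; fraction = 6210 / 41331 = 90/599.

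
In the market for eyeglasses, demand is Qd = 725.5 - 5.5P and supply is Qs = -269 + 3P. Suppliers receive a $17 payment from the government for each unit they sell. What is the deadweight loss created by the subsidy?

Pre-subsidy: 725.5 - 5.5P = -269 + 3P gives P* = 117, Q* = 82.
With the subsidy, sellers receive Ps = Pb + 17 for each unit, where Pb is the price buyers pay.
Supply in terms of Pb becomes Qs = -269 + 3(Pb + 17) = -218 + 3Pb. Setting this equal to demand: 725.5 - 5.5Pb = -218 + 3Pb, so Pb = 111.
Sellers receive Ps = 111 + 17 = 128; Q' = 725.5 − 5.5·111 = 115.
The subsidy expands output by 115 − 82 = 33 past the efficient level; on those units the gap between marginal cost and willingness to pay runs from 0 up to 17.
DWL = ½ × 17 × 33 = 280.5.

Deadweight loss = $280.5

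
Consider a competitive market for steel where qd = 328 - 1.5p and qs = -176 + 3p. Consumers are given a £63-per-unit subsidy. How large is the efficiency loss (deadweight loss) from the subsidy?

Deadweight loss = £1984.5

Pre-subsidy: 328 - 1.5p = -176 + 3p gives p* = 112, q* = 160.
With the rebate, buyers effectively pay pb = ps − 63, where ps is the price sellers receive.
Demand in terms of ps becomes qd = 328 − 1.5(ps − 63) = 422.5 - 1.5ps. Setting this equal to supply: 422.5 - 1.5ps = -176 + 3ps, so ps = 133.
Buyers pay pb = 133 − 63 = 70; q' = -176 + 3·133 = 223.
The subsidy expands output by 223 − 160 = 63 past the efficient level; on those units the gap between marginal cost and willingness to pay runs from 0 up to 63.
DWL = ½ × 63 × 63 = 1984.5.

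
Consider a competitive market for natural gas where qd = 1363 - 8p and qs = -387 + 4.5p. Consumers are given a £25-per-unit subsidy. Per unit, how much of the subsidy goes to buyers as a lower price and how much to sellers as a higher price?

Pre-subsidy: 1363 - 8p = -387 + 4.5p gives p* = 140, q* = 243.
With the rebate, buyers effectively pay pb = ps − 25, where ps is the price sellers receive.
Demand in terms of ps becomes qd = 1363 − 8(ps − 25) = 1563 - 8ps. Setting this equal to supply: 1563 - 8ps = -387 + 4.5ps, so ps = 156.
Buyers pay pb = 156 − 25 = 131; q' = -387 + 4.5·156 = 315.
Buyers' price falls by p* − pb = 140 − 131 = 9; sellers' price rises by ps − p* = 156 − 140 = 16.

Buyers gain £9 per unit; sellers gain £16 per unit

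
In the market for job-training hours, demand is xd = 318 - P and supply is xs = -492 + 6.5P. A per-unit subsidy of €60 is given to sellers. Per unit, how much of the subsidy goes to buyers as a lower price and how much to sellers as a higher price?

Pre-subsidy: 318 - P = -492 + 6.5P gives P* = 108, x* = 210.
With the subsidy, sellers receive Ps = Pb + 60 for each unit, where Pb is the price buyers pay.
Supply in terms of Pb becomes xs = -492 + 6.5(Pb + 60) = -102 + 6.5Pb. Setting this equal to demand: 318 - Pb = -102 + 6.5Pb, so Pb = 56.
Sellers receive Ps = 56 + 60 = 116; x' = 318 − 1·56 = 262.
Buyers' price falls by P* − Pb = 108 − 56 = 52; sellers' price rises by Ps − P* = 116 − 108 = 8.

Buyers gain €52 per unit; sellers gain €8 per unit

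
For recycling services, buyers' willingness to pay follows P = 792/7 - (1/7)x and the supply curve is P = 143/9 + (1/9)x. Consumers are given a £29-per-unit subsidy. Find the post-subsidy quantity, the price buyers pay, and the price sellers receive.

x' = 497.125; buyers pay £42.125; sellers receive £71.125

Pre-subsidy: 792/7 - (1/7)x = 143/9 + (1/9)x gives x* = 382.9375 and P* = 58.4375.
With the rebate, buyers effectively pay Pb = Ps − 29, where Ps is the price sellers receive.
On the curves, Pb = 792/7 - (1/7)x and Ps = 143/9 + (1/9)x; the wedge Ps − Pb = 29 gives 143/9 + (1/9)x − (792/7 - (1/7)x) = 29, so x' = 497.125.
Then Pb = 792/7 − (1/7)·497.125 = 42.125 and Ps = 143/9 + (1/9)·497.125 = 71.125.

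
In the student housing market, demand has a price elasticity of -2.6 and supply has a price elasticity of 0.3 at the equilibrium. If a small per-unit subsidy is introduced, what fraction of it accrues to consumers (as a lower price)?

For a small subsidy around the equilibrium, the benefit split depends on the relative slopes, which at a point are proportional to the elasticities.
Buyer share = εs/(εs + |εd|) = 0.3/(0.3 + 2.6) = 3/29; seller share = |εd|/(εs + |εd|) = 26/29.

Consumer share = 3/29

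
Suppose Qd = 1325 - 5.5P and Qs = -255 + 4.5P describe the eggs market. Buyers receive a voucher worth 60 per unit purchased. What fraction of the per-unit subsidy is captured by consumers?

Consumer share = 0.45

Pre-subsidy: 1325 - 5.5P = -255 + 4.5P gives P* = 158, Q* = 456.
With the rebate, buyers effectively pay Pb = Ps − 60, where Ps is the price sellers receive.
Demand in terms of Ps becomes Qd = 1325 − 5.5(Ps − 60) = 1655 - 5.5Ps. Setting this equal to supply: 1655 - 5.5Ps = -255 + 4.5Ps, so Ps = 191.
Buyers pay Pb = 191 − 60 = 131; Q' = -255 + 4.5·191 = 604.5.
Buyers' price falls by P* − Pb = 158 − 131 = 27; sellers' price rises by Ps − P* = 191 − 158 = 33.
So consumers capture 27/60 = 0.45 of each unit of subsidy.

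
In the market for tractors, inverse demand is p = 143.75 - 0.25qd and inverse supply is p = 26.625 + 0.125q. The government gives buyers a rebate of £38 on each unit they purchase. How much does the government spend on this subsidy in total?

Government cost = 47158/3

Pre-subsidy: 143.75 - 0.25q = 26.625 + 0.125q gives q* = 937/3 and p* = 197/3.
With the rebate, buyers effectively pay pb = ps − 38, where ps is the price sellers receive.
On the curves, pb = 143.75 - 0.25q and ps = 26.625 + 0.125q; the wedge ps − pb = 38 gives 26.625 + 0.125q − (143.75 - 0.25q) = 38, so q' = 1241/3.
Then pb = 143.75 − 0.25·(1241/3) = 121/3 and ps = 26.625 + 0.125·(1241/3) = 235/3.
Government outlay = subsidy × quantity = 38 × 1241/3 = 47158/3.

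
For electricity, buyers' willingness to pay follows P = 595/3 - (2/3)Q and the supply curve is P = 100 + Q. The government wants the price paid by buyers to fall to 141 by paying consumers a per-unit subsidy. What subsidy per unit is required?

At a buyer price of 141, quantity demanded is 297.5 − 1.5·141 = 86.
Sellers supply 86 only when they receive Ps = 100 + 1·86 = 186.
s = Ps − Pb = 186 − 141 = 45.

Required subsidy s = 45 per unit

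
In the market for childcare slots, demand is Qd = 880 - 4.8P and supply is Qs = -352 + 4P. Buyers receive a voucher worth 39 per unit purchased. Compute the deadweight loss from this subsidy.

Pre-subsidy: 880 - 4.8P = -352 + 4P gives P* = 140, Q* = 208.
With the rebate, buyers effectively pay Pb = Ps − 39, where Ps is the price sellers receive.
Demand in terms of Ps becomes Qd = 880 − 4.8(Ps − 39) = 1067.2 - 4.8Ps. Setting this equal to supply: 1067.2 - 4.8Ps = -352 + 4Ps, so Ps = 1774/11.
Buyers pay Pb = 1774/11 − 39 = 1345/11; Q' = -352 + 4·(1774/11) = 3224/11.
The subsidy expands output by 3224/11 − 208 = 936/11 past the efficient level; on those units the gap between marginal cost and willingness to pay runs from 0 up to 39.
DWL = ½ × 39 × 936/11 = 18252/11.

Deadweight loss = 18252/11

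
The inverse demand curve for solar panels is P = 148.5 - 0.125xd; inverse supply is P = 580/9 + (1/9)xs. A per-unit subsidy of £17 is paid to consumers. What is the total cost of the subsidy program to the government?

Pre-subsidy: 148.5 - 0.125x = 580/9 + (1/9)x gives x* = 356 and P* = 104.
With the rebate, buyers effectively pay Pb = Ps − 17, where Ps is the price sellers receive.
On the curves, Pb = 148.5 - 0.125x and Ps = 580/9 + (1/9)x; the wedge Ps − Pb = 17 gives 580/9 + (1/9)x − (148.5 - 0.125x) = 17, so x' = 428.
Then Pb = 148.5 − 0.125·428 = 95 and Ps = 580/9 + (1/9)·428 = 112.
Government outlay = subsidy × quantity = 17 × 428 = 7276.

Government cost = £7276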